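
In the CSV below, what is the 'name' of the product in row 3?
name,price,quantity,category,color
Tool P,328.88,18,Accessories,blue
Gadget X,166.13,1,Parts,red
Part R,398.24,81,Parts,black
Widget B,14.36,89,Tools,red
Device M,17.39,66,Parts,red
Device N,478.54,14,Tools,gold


Query: Row 3 ('Part R'), column 'name'
Value: Part R

Part R


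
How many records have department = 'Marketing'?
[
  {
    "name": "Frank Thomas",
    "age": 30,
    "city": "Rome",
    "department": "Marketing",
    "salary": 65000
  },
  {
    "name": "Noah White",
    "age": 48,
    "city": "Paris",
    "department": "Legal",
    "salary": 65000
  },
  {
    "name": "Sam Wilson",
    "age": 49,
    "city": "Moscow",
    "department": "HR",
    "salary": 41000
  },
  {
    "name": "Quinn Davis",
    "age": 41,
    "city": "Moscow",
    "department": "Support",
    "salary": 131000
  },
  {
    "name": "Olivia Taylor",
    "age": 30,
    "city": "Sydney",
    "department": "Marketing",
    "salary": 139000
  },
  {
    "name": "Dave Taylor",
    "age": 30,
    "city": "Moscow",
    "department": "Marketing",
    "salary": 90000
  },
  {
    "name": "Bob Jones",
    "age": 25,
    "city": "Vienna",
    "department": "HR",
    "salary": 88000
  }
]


Data: 7 records
Condition: department = 'Marketing'

Checking each record:
  Frank Thomas: Marketing MATCH
  Noah White: Legal
  Sam Wilson: HR
  Quinn Davis: Support
  Olivia Taylor: Marketing MATCH
  Dave Taylor: Marketing MATCH
  Bob Jones: HR

Count: 3

3


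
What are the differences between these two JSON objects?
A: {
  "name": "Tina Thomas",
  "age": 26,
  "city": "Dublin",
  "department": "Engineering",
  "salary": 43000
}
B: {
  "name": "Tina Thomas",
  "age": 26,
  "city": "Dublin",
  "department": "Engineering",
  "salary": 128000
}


Comparing each field (in key order):
  name: same
  age: same
  city: same
  department: same
  salary: DIFFERENT
Differences:
  salary: 43000 -> 128000

1 field(s) changed

1 change: salary


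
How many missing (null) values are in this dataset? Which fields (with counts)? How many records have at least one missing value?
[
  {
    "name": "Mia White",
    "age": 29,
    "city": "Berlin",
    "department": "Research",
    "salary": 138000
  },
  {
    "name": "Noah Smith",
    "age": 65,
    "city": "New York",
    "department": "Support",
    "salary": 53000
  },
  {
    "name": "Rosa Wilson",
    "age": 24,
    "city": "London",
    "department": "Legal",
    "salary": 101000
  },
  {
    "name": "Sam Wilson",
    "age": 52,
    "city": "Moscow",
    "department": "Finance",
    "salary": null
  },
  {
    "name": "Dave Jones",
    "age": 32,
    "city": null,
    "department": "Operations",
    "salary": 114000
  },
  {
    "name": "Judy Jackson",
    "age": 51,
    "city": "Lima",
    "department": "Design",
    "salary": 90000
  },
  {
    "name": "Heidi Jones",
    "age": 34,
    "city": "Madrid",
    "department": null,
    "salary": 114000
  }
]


Checking for missing (null) values in 7 records:

  Mia White: complete
  Noah Smith: complete
  Rosa Wilson: complete
  Sam Wilson: salary
  Dave Jones: city
  Judy Jackson: complete
  Heidi Jones: department

Per field:
  name: 0 missing
  age: 0 missing
  city: 1 missing
  department: 1 missing
  salary: 1 missing

Total missing values: 3
Records with any missing: 3

3 missing values (city: 1, department: 1, salary: 1); 3 incomplete records


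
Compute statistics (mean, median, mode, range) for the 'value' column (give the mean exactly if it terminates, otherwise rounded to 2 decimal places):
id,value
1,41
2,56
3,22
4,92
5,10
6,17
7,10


Data: [41, 56, 22, 92, 10, 17, 10]
Count: 7
Sum: 248
Mean: 248/7 ≈ 35.43 (rounded to 2 decimal places)
Sorted: [10, 10, 17, 22, 41, 56, 92]
Median: 22.0
Mode: 10 (2 times)
Range: 92 - 10 = 82
Min: 10, Max: 92

mean≈35.43, median=22.0, mode=10, range=82


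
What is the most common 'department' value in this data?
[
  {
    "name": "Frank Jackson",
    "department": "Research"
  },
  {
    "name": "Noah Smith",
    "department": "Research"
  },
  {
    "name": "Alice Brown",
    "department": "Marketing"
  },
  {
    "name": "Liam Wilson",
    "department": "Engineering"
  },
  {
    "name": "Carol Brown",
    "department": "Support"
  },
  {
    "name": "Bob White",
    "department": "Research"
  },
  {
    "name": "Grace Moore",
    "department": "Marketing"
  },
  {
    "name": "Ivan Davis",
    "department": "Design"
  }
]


Counting 'department' values across 8 records:

  Research: 3 ###
  Marketing: 2 ##
  Engineering: 1 #
  Support: 1 #
  Design: 1 #

Most common: Research (3 times)

Research (3 times)


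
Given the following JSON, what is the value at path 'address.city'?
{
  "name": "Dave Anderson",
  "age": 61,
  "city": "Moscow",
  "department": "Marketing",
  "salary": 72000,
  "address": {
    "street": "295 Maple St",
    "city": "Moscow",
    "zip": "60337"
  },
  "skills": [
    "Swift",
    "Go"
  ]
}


Query: address.city
Path: address -> city
Value: Moscow

Moscow


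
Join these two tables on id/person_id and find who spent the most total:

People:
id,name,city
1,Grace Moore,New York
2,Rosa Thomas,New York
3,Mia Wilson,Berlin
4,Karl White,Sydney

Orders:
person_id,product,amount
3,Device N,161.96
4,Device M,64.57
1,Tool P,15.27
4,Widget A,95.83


Join on: people.id = orders.person_id

Joined rows:
  Mia Wilson (Berlin) bought Device N for $161.96
  Karl White (Sydney) bought Device M for $64.57
  Grace Moore (New York) bought Tool P for $15.27
  Karl White (Sydney) bought Widget A for $95.83

Total per person:
  Mia Wilson: $161.96
  Karl White: $160.40
  Grace Moore: $15.27

Top spender: Mia Wilson ($161.96)

Mia Wilson ($161.96)


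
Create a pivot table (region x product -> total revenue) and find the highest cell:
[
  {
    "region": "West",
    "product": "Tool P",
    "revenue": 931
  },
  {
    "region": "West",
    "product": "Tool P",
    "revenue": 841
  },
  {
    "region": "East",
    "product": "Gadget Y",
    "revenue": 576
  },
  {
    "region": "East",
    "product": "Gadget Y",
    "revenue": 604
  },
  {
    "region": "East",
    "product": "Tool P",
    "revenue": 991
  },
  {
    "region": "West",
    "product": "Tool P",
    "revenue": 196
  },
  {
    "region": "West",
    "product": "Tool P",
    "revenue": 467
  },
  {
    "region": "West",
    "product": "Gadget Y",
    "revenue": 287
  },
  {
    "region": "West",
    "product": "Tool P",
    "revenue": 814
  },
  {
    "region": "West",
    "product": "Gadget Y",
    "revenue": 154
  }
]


Pivot: region (rows) x product (columns) -> total revenue

     Gadget Y      Tool P      
East          1180           991  
West           441          3249  

Highest: West / Tool P = $3249

West / Tool P = $3249


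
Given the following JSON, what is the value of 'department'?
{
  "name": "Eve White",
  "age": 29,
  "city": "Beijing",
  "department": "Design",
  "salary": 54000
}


Looking up field 'department'
Value: Design

Design


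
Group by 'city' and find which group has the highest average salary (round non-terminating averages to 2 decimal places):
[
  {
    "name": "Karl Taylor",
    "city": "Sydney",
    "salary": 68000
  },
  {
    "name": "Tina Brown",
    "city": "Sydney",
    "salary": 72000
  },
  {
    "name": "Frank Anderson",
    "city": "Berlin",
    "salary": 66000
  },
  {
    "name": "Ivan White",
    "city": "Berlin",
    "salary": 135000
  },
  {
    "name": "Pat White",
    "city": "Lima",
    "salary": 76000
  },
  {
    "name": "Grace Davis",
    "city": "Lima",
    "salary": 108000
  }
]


Group by: city

Groups:
  Berlin: 2 people, avg salary = 201000/2 = $100500
  Lima: 2 people, avg salary = 184000/2 = $92000
  Sydney: 2 people, avg salary = 140000/2 = $70000

Highest average salary: Berlin ($100500)

Berlin ($100500)


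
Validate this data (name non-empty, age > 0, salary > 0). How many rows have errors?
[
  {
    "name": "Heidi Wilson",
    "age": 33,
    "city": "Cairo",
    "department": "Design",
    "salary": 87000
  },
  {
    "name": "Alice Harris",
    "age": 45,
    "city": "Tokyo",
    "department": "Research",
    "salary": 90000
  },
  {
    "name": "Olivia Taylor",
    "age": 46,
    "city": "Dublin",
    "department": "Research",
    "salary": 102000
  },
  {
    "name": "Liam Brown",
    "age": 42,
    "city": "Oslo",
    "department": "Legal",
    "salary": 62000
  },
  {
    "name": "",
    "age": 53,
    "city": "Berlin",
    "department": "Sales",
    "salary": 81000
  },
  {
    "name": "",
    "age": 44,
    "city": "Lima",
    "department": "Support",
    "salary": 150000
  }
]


Validating 6 records:
Rules: name non-empty, age > 0, salary > 0

  Row 1 (Heidi Wilson): OK
  Row 2 (Alice Harris): OK
  Row 3 (Olivia Taylor): OK
  Row 4 (Liam Brown): OK
  Row 5 (???): empty name
  Row 6 (???): empty name

Total errors: 2

2 errors


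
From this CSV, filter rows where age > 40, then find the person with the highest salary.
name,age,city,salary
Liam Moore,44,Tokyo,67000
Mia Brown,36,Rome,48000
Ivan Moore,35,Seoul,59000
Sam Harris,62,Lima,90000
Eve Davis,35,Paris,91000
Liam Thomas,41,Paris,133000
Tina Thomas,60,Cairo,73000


Filter: age > 40
Sort by: salary (descending)

Filtered records (4):
  Liam Thomas, age 41, salary $133000
  Sam Harris, age 62, salary $90000
  Tina Thomas, age 60, salary $73000
  Liam Moore, age 44, salary $67000

Highest salary: Liam Thomas ($133000)

Liam Thomas


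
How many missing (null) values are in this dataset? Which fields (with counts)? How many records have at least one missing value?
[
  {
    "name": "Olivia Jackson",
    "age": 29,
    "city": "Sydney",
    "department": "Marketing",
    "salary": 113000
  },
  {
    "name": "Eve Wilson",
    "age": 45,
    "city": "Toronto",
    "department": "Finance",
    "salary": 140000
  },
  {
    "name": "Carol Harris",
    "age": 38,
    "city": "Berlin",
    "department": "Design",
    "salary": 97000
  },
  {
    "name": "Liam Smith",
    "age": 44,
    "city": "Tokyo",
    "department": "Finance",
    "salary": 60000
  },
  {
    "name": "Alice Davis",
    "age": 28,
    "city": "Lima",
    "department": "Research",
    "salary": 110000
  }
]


Checking for missing (null) values in 5 records:

  Olivia Jackson: complete
  Eve Wilson: complete
  Carol Harris: complete
  Liam Smith: complete
  Alice Davis: complete

Per field:
  name: 0 missing
  age: 0 missing
  city: 0 missing
  department: 0 missing
  salary: 0 missing

Total missing values: 0
Records with any missing: 0

0 missing values (none); 0 incomplete records


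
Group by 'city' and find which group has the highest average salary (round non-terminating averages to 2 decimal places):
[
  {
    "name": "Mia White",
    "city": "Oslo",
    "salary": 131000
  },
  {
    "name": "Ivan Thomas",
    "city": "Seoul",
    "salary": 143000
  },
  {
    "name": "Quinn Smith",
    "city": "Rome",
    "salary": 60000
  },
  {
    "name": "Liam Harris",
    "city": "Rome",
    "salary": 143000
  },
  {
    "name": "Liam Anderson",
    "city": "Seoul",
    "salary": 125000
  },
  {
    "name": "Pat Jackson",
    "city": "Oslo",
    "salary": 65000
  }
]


Group by: city

Groups:
  Oslo: 2 people, avg salary = 196000/2 = $98000
  Rome: 2 people, avg salary = 203000/2 = $101500
  Seoul: 2 people, avg salary = 268000/2 = $134000

Highest average salary: Seoul ($134000)

Seoul ($134000)


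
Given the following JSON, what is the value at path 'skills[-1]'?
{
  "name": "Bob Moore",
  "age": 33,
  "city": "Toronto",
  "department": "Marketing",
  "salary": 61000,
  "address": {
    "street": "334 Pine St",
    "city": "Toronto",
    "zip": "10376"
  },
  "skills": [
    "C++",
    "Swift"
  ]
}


Query: skills[-1]
Path: skills -> last element
Value: Swift

Swift


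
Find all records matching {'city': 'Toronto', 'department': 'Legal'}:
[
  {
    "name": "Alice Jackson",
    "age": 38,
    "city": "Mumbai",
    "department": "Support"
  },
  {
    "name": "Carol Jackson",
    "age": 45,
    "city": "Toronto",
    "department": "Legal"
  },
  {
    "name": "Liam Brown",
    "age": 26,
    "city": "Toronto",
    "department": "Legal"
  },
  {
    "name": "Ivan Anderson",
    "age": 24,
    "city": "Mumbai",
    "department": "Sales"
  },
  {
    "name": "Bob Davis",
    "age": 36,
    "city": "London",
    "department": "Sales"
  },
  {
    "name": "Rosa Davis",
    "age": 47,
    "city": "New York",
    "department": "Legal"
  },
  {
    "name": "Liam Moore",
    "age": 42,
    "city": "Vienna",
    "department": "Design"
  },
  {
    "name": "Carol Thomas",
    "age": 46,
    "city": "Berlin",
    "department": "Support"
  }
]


Search criteria: {'city': 'Toronto', 'department': 'Legal'}

Checking 8 records:
  Alice Jackson: {city: Mumbai, department: Support}
  Carol Jackson: {city: Toronto, department: Legal} <-- MATCH
  Liam Brown: {city: Toronto, department: Legal} <-- MATCH
  Ivan Anderson: {city: Mumbai, department: Sales}
  Bob Davis: {city: London, department: Sales}
  Rosa Davis: {city: New York, department: Legal}
  Liam Moore: {city: Vienna, department: Design}
  Carol Thomas: {city: Berlin, department: Support}

Matches: ["Carol Jackson", "Liam Brown"]

["Carol Jackson", "Liam Brown"]


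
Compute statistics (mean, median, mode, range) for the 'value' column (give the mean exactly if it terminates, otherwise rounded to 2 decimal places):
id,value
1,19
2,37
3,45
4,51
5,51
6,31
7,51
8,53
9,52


Data: [19, 37, 45, 51, 51, 31, 51, 53, 52]
Count: 9
Sum: 390
Mean: 390/9 ≈ 43.33 (rounded to 2 decimal places)
Sorted: [19, 31, 37, 45, 51, 51, 51, 52, 53]
Median: 51.0
Mode: 51 (3 times)
Range: 53 - 19 = 34
Min: 19, Max: 53

mean≈43.33, median=51.0, mode=51, range=34


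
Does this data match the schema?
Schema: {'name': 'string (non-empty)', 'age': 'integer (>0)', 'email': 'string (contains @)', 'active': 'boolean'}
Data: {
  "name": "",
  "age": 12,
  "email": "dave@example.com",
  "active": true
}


Validating each field against schema:
  name: FAIL ("" is an empty string)
  age: OK (positive integer)
  email: OK (string with @)
  active: OK (boolean)

Result: INVALID (1 error: name)

INVALID (1 error: name)


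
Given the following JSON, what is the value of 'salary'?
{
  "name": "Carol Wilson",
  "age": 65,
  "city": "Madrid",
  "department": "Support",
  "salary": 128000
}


Looking up field 'salary'
Value: 128000

128000


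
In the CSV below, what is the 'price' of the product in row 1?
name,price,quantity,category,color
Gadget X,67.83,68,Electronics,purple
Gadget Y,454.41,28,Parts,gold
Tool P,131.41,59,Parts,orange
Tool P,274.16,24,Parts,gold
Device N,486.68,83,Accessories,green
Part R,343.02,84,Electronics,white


Query: Row 1 ('Gadget X'), column 'price'
Value: 67.83

67.83


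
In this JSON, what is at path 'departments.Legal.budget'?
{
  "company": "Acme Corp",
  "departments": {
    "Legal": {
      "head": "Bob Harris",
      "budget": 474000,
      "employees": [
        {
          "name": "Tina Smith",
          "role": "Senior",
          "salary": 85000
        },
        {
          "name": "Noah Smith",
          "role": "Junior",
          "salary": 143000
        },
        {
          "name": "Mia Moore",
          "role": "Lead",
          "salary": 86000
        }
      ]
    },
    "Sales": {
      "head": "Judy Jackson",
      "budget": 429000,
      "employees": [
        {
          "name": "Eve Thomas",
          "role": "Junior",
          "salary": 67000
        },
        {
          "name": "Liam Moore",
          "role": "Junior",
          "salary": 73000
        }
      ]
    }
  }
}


Path: departments.Legal.budget

Navigate:
  -> departments
  -> Legal
  -> budget = 474000

474000


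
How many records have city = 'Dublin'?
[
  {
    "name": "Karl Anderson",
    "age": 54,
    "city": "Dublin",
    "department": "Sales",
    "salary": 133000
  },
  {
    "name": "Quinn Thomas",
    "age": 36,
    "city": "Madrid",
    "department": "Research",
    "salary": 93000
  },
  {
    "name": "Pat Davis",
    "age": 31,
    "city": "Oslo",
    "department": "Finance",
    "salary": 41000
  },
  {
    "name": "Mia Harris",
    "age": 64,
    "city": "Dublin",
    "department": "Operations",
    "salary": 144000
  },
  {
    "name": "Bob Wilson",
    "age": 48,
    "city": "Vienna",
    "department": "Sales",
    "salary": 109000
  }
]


Data: 5 records
Condition: city = 'Dublin'

Checking each record:
  Karl Anderson: Dublin MATCH
  Quinn Thomas: Madrid
  Pat Davis: Oslo
  Mia Harris: Dublin MATCH
  Bob Wilson: Vienna

Count: 2

2


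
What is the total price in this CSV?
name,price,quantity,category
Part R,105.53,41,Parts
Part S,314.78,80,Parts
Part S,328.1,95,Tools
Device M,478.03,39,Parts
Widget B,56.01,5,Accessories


Computing total price:
Values: [105.53, 314.78, 328.1, 478.03, 56.01]
Sum = 1282.45

1282.45


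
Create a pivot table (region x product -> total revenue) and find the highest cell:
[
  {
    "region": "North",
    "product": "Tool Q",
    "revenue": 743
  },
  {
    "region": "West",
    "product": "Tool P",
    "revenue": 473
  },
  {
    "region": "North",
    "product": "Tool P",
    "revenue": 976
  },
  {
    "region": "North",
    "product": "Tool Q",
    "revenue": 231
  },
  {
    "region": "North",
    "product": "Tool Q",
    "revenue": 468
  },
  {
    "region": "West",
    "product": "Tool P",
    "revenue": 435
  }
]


Pivot: region (rows) x product (columns) -> total revenue

     Tool P        Tool Q      
North          976          1442  
West           908             0  

Highest: North / Tool Q = $1442

North / Tool Q = $1442


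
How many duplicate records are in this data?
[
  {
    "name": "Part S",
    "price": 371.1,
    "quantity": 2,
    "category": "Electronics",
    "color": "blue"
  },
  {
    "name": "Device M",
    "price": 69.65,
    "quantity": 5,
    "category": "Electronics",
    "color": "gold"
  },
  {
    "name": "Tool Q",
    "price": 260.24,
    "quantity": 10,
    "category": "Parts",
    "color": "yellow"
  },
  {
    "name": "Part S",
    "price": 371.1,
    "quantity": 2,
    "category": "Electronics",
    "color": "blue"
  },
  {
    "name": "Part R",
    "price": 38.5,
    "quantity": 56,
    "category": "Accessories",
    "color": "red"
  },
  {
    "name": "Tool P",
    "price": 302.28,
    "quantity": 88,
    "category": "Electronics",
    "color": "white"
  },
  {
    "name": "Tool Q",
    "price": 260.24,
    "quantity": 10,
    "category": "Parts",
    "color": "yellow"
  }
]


Checking 7 records for duplicates:

  Row 1: Part S ($371.1, qty 2)
  Row 2: Device M ($69.65, qty 5)
  Row 3: Tool Q ($260.24, qty 10)
  Row 4: Part S ($371.1, qty 2) <-- DUPLICATE
  Row 5: Part R ($38.5, qty 56)
  Row 6: Tool P ($302.28, qty 88)
  Row 7: Tool Q ($260.24, qty 10) <-- DUPLICATE

Duplicates found: 2
Unique records: 5

2 duplicates, 5 unique


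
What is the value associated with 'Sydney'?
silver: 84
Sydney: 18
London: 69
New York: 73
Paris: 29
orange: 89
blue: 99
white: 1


Looking up key 'Sydney'
Value: 18

18


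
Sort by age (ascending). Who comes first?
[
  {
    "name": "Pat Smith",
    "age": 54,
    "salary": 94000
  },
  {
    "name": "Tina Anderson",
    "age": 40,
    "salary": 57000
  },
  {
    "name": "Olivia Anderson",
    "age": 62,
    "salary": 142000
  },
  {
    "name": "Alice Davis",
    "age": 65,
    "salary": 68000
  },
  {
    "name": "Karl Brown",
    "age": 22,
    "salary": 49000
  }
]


Sort by: age (ascending)

Sorted order:
  1. Karl Brown (age = 22)
  2. Tina Anderson (age = 40)
  3. Pat Smith (age = 54)
  4. Olivia Anderson (age = 62)
  5. Alice Davis (age = 65)

First: Karl Brown

Karl Brown


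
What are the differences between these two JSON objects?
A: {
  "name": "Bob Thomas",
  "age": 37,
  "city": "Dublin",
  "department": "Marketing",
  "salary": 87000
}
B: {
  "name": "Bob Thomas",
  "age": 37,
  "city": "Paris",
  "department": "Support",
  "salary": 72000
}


Comparing each field (in key order):
  name: same
  age: same
  city: DIFFERENT
  department: DIFFERENT
  salary: DIFFERENT
Differences:
  city: Dublin -> Paris
  department: Marketing -> Support
  salary: 87000 -> 72000

3 field(s) changed

3 changes: city, department, salary


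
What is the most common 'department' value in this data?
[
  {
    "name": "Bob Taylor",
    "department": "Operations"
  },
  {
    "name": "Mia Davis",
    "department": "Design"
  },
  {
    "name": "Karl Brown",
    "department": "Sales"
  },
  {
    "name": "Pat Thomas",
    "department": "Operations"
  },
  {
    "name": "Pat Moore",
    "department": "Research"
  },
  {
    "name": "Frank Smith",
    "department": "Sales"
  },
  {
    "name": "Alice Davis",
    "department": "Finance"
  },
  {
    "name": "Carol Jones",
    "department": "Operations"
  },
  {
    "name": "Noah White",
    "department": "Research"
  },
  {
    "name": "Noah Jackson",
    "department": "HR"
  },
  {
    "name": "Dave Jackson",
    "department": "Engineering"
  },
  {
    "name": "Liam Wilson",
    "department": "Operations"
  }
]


Counting 'department' values across 12 records:

  Operations: 4 ####
  Sales: 2 ##
  Research: 2 ##
  Design: 1 #
  Finance: 1 #
  HR: 1 #
  Engineering: 1 #

Most common: Operations (4 times)

Operations (4 times)


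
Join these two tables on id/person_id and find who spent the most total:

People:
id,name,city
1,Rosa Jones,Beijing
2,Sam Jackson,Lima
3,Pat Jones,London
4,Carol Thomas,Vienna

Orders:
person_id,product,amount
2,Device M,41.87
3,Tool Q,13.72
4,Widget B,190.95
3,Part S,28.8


Join on: people.id = orders.person_id

Joined rows:
  Sam Jackson (Lima) bought Device M for $41.87
  Pat Jones (London) bought Tool Q for $13.72
  Carol Thomas (Vienna) bought Widget B for $190.95
  Pat Jones (London) bought Part S for $28.8

Total per person:
  Carol Thomas: $190.95
  Pat Jones: $42.52
  Sam Jackson: $41.87

Top spender: Carol Thomas ($190.95)

Carol Thomas ($190.95)


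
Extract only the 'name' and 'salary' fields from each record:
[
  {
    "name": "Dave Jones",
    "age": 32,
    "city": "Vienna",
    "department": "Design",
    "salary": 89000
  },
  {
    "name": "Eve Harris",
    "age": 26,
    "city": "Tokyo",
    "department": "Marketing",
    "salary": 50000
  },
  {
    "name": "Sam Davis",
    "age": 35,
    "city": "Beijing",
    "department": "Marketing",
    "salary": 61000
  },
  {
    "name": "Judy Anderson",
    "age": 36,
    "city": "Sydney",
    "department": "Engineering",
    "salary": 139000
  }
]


Original: 4 records with fields: name, age, city, department, salary
Keep: ['name', 'salary']
Drop: ['age', 'city', 'department']
Result: 4 records, 2 fields each

[
  {
    "name": "Dave Jones",
    "salary": 89000
  },
  {
    "name": "Eve Harris",
    "salary": 50000
  },
  {
    "name": "Sam Davis",
    "salary": 61000
  },
  {
    "name": "Judy Anderson",
    "salary": 139000
  }
]


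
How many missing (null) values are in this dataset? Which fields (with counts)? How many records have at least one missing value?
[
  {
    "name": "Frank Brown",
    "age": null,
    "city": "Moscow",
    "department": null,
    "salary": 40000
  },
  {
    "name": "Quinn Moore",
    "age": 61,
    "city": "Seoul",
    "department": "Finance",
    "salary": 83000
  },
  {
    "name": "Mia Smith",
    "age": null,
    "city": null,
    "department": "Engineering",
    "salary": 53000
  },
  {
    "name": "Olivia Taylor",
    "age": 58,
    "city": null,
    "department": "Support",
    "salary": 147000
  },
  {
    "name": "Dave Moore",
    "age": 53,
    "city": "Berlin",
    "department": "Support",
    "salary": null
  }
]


Checking for missing (null) values in 5 records:

  Frank Brown: age, department
  Quinn Moore: complete
  Mia Smith: age, city
  Olivia Taylor: city
  Dave Moore: salary

Per field:
  name: 0 missing
  age: 2 missing
  city: 2 missing
  department: 1 missing
  salary: 1 missing

Total missing values: 6
Records with any missing: 4

6 missing values (age: 2, city: 2, department: 1, salary: 1); 4 incomplete records


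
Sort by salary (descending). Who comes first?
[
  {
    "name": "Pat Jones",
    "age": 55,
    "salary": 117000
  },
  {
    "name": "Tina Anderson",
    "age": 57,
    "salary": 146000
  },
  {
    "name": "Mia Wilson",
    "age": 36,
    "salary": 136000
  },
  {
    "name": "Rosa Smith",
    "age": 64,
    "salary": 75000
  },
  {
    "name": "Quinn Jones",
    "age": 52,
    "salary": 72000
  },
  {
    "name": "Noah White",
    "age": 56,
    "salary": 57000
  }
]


Sort by: salary (descending)

Sorted order:
  1. Tina Anderson (salary = 146000)
  2. Mia Wilson (salary = 136000)
  3. Pat Jones (salary = 117000)
  4. Rosa Smith (salary = 75000)
  5. Quinn Jones (salary = 72000)
  6. Noah White (salary = 57000)

First: Tina Anderson

Tina Anderson


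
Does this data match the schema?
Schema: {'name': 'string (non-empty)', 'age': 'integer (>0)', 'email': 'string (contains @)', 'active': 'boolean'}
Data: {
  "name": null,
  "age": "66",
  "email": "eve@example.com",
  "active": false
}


Validating each field against schema:
  name: FAIL (null is not a string)
  age: FAIL ("66" is not an integer)
  email: OK (string with @)
  active: OK (boolean)

Result: INVALID (2 errors: name, age)

INVALID (2 errors: name, age)


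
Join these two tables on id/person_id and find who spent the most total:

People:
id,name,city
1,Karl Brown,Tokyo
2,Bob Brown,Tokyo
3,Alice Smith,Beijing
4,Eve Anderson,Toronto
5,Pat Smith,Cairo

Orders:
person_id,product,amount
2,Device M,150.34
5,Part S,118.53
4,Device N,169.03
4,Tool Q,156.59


Join on: people.id = orders.person_id

Joined rows:
  Bob Brown (Tokyo) bought Device M for $150.34
  Pat Smith (Cairo) bought Part S for $118.53
  Eve Anderson (Toronto) bought Device N for $169.03
  Eve Anderson (Toronto) bought Tool Q for $156.59

Total per person:
  Eve Anderson: $325.62
  Bob Brown: $150.34
  Pat Smith: $118.53

Top spender: Eve Anderson ($325.62)

Eve Anderson ($325.62)


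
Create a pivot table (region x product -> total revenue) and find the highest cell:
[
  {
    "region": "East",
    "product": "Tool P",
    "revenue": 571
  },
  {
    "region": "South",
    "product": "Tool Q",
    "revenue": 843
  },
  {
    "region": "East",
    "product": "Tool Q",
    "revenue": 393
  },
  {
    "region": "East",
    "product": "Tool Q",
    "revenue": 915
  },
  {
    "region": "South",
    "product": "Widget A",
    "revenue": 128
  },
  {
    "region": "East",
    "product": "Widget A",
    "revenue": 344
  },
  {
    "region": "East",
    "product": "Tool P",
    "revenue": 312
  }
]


Pivot: region (rows) x product (columns) -> total revenue

     Tool P        Tool Q        Widget A    
East           883          1308           344  
South            0           843           128  

Highest: East / Tool Q = $1308

East / Tool Q = $1308


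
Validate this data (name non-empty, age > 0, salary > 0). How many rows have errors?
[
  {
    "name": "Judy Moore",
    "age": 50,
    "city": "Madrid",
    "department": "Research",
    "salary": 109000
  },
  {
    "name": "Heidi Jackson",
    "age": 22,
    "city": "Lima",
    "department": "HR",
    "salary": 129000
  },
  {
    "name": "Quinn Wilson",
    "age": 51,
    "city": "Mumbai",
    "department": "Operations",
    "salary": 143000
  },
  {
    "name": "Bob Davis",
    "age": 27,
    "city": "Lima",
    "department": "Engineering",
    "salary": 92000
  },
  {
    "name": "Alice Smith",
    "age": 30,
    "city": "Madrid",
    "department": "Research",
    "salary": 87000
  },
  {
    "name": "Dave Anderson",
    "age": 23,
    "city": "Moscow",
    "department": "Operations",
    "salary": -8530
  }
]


Validating 6 records:
Rules: name non-empty, age > 0, salary > 0

  Row 1 (Judy Moore): OK
  Row 2 (Heidi Jackson): OK
  Row 3 (Quinn Wilson): OK
  Row 4 (Bob Davis): OK
  Row 5 (Alice Smith): OK
  Row 6 (Dave Anderson): negative salary: -8530

Total errors: 1

1 errors


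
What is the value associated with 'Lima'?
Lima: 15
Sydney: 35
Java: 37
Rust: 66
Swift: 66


Looking up key 'Lima'
Value: 15

15


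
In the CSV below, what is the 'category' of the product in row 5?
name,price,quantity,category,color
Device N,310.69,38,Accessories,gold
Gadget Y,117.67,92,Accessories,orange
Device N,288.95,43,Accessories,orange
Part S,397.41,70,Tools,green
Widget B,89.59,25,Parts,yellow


Query: Row 5 ('Widget B'), column 'category'
Value: Parts

Parts


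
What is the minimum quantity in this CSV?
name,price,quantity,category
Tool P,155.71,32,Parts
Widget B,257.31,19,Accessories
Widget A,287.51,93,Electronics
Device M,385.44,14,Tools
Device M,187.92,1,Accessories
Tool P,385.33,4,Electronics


Computing minimum quantity:
Values: [32, 19, 93, 14, 1, 4]
Min = 1

1


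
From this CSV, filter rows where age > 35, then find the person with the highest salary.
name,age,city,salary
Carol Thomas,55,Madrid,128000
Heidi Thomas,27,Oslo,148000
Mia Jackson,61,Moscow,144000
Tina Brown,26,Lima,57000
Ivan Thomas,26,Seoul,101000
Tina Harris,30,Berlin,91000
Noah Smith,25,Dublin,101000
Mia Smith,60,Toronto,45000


Filter: age > 35
Sort by: salary (descending)

Filtered records (3):
  Mia Jackson, age 61, salary $144000
  Carol Thomas, age 55, salary $128000
  Mia Smith, age 60, salary $45000

Highest salary: Mia Jackson ($144000)

Mia Jackson


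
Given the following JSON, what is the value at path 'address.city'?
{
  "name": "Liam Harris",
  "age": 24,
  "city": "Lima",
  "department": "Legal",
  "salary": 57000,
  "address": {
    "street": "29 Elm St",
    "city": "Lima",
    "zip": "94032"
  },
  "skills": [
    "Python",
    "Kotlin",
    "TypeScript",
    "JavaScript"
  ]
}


Query: address.city
Path: address -> city
Value: Lima

Lima


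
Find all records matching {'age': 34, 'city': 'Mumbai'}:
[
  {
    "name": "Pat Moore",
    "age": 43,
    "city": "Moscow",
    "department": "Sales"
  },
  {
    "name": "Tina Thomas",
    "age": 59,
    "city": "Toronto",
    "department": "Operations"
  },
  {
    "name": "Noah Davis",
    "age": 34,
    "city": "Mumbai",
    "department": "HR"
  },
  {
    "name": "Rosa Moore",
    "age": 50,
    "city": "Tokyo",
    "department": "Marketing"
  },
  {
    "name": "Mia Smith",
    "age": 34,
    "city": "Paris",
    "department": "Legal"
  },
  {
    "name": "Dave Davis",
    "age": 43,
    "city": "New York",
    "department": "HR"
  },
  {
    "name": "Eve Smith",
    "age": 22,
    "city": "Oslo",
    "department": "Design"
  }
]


Search criteria: {'age': 34, 'city': 'Mumbai'}

Checking 7 records:
  Pat Moore: {age: 43, city: Moscow}
  Tina Thomas: {age: 59, city: Toronto}
  Noah Davis: {age: 34, city: Mumbai} <-- MATCH
  Rosa Moore: {age: 50, city: Tokyo}
  Mia Smith: {age: 34, city: Paris}
  Dave Davis: {age: 43, city: New York}
  Eve Smith: {age: 22, city: Oslo}

Matches: ["Noah Davis"]

["Noah Davis"]


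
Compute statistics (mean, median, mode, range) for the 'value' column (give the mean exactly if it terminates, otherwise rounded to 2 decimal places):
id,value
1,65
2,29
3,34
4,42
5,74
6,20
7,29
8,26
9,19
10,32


Data: [65, 29, 34, 42, 74, 20, 29, 26, 19, 32]
Count: 10
Sum: 370
Mean: 370/10 = 37
Sorted: [19, 20, 26, 29, 29, 32, 34, 42, 65, 74]
Median: 30.5
Mode: 29 (2 times)
Range: 74 - 19 = 55
Min: 19, Max: 74

mean=37, median=30.5, mode=29, range=55


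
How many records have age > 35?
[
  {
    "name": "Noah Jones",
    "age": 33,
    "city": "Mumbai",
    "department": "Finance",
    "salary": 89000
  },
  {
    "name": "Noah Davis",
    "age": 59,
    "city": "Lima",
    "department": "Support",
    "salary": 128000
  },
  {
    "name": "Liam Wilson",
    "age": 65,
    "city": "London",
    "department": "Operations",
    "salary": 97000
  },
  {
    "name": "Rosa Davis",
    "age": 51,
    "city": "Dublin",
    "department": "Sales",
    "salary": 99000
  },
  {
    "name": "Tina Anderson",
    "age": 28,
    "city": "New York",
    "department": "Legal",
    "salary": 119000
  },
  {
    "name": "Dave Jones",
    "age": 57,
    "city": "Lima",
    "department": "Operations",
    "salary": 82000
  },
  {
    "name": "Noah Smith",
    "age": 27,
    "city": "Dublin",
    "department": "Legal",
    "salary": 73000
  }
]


Data: 7 records
Condition: age > 35

Checking each record:
  Noah Jones: 33
  Noah Davis: 59 MATCH
  Liam Wilson: 65 MATCH
  Rosa Davis: 51 MATCH
  Tina Anderson: 28
  Dave Jones: 57 MATCH
  Noah Smith: 27

Count: 4

4


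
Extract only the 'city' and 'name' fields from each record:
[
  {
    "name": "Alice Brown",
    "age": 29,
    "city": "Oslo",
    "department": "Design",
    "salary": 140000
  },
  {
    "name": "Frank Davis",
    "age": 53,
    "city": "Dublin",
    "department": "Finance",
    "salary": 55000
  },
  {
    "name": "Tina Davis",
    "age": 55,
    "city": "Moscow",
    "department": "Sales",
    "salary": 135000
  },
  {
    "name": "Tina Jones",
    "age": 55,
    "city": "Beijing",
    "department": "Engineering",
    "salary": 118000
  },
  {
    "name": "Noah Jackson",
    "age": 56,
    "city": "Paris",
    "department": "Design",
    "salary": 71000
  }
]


Original: 5 records with fields: name, age, city, department, salary
Keep: ['city', 'name']
Drop: ['age', 'department', 'salary']
Result: 5 records, 2 fields each

[
  {
    "city": "Oslo",
    "name": "Alice Brown"
  },
  {
    "city": "Dublin",
    "name": "Frank Davis"
  },
  {
    "city": "Moscow",
    "name": "Tina Davis"
  },
  {
    "city": "Beijing",
    "name": "Tina Jones"
  },
  {
    "city": "Paris",
    "name": "Noah Jackson"
  }
]


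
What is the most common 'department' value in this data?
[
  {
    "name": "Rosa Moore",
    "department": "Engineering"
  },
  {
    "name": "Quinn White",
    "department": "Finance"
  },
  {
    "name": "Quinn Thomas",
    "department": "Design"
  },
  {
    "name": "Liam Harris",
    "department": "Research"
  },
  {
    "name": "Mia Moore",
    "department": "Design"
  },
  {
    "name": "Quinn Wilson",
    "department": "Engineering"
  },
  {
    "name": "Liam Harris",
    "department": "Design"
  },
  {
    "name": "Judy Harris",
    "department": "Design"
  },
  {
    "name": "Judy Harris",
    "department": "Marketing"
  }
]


Counting 'department' values across 9 records:

  Design: 4 ####
  Engineering: 2 ##
  Finance: 1 #
  Research: 1 #
  Marketing: 1 #

Most common: Design (4 times)

Design (4 times)


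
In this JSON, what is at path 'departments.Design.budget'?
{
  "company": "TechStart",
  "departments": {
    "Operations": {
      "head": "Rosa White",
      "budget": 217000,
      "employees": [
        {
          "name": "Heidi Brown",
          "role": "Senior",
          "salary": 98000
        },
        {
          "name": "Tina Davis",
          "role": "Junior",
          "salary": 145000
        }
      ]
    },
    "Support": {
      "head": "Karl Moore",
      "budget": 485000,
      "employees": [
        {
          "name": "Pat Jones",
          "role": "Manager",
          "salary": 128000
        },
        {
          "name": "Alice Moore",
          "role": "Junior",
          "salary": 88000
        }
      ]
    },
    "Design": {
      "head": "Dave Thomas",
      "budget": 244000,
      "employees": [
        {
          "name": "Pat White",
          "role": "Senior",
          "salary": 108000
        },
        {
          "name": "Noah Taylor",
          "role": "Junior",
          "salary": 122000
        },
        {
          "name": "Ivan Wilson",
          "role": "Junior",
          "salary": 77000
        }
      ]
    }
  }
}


Path: departments.Design.budget

Navigate:
  -> departments
  -> Design
  -> budget = 244000

244000


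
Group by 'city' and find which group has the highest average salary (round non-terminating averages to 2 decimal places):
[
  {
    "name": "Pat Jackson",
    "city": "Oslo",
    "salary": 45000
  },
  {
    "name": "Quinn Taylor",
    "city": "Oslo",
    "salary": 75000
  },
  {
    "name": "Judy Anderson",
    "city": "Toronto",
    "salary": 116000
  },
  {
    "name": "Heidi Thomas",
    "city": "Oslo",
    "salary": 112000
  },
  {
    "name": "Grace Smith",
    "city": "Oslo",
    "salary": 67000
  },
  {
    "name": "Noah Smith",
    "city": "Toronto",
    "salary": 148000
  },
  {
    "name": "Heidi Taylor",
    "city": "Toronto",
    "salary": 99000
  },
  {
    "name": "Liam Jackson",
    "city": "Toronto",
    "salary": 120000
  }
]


Group by: city

Groups:
  Oslo: 4 people, avg salary = 299000/4 = $74750
  Toronto: 4 people, avg salary = 483000/4 = $120750

Highest average salary: Toronto ($120750)

Toronto ($120750)


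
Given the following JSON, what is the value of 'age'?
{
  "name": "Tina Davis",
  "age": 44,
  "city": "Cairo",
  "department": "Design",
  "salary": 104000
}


Looking up field 'age'
Value: 44

44


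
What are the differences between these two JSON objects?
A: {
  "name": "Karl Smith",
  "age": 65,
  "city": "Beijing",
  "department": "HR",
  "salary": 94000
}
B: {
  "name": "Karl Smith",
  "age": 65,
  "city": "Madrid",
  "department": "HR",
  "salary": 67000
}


Comparing each field (in key order):
  name: same
  age: same
  city: DIFFERENT
  department: same
  salary: DIFFERENT
Differences:
  city: Beijing -> Madrid
  salary: 94000 -> 67000

2 field(s) changed

2 changes: city, salary


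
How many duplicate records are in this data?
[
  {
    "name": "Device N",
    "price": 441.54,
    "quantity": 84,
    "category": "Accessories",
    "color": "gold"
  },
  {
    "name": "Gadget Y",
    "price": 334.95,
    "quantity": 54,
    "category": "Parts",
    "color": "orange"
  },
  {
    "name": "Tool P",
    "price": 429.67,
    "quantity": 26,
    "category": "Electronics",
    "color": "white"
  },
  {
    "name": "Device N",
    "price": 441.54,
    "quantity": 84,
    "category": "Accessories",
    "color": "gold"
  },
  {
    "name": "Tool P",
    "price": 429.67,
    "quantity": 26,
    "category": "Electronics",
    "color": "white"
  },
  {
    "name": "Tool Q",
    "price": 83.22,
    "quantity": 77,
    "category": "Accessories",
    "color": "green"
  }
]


Checking 6 records for duplicates:

  Row 1: Device N ($441.54, qty 84)
  Row 2: Gadget Y ($334.95, qty 54)
  Row 3: Tool P ($429.67, qty 26)
  Row 4: Device N ($441.54, qty 84) <-- DUPLICATE
  Row 5: Tool P ($429.67, qty 26) <-- DUPLICATE
  Row 6: Tool Q ($83.22, qty 77)

Duplicates found: 2
Unique records: 4

2 duplicates, 4 unique


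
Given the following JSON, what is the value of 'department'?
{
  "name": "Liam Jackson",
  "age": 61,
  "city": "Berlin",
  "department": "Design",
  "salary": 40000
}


Looking up field 'department'
Value: Design

Design


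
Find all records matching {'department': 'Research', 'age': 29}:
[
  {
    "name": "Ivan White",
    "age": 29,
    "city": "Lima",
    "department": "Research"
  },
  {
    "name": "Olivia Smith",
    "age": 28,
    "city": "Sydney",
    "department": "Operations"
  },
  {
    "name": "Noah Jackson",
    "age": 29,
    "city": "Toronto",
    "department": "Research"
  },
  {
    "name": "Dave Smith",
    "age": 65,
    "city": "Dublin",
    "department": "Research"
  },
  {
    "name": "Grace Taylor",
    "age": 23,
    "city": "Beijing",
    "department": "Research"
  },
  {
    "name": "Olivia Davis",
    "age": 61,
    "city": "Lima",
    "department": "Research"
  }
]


Search criteria: {'department': 'Research', 'age': 29}

Checking 6 records:
  Ivan White: {department: Research, age: 29} <-- MATCH
  Olivia Smith: {department: Operations, age: 28}
  Noah Jackson: {department: Research, age: 29} <-- MATCH
  Dave Smith: {department: Research, age: 65}
  Grace Taylor: {department: Research, age: 23}
  Olivia Davis: {department: Research, age: 61}

Matches: ["Ivan White", "Noah Jackson"]

["Ivan White", "Noah Jackson"]


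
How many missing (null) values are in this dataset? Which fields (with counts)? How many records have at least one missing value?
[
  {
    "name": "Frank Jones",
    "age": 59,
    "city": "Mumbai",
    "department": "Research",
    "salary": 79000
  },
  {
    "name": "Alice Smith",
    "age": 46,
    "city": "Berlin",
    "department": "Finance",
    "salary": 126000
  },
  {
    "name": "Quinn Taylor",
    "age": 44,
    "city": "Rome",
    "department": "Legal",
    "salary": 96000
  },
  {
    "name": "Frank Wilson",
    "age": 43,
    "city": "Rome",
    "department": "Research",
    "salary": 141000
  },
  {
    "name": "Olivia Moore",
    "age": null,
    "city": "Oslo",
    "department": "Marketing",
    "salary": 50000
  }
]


Checking for missing (null) values in 5 records:

  Frank Jones: complete
  Alice Smith: complete
  Quinn Taylor: complete
  Frank Wilson: complete
  Olivia Moore: age

Per field:
  name: 0 missing
  age: 1 missing
  city: 0 missing
  department: 0 missing
  salary: 0 missing

Total missing values: 1
Records with any missing: 1

1 missing values (age: 1); 1 incomplete records
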